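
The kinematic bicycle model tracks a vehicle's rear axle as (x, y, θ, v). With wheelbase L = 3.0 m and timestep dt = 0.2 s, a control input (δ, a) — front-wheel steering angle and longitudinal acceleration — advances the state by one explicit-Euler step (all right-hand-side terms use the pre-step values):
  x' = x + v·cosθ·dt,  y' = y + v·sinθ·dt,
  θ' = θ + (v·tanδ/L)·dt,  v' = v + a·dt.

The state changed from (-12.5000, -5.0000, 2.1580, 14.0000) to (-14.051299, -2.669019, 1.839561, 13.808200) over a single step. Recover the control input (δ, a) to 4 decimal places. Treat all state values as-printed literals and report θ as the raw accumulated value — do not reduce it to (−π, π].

δ = -0.3288, a = -0.9590

a = (v'−v)/dt = (-0.191800)/0.2 = -0.9590
Δθ = θ'−θ = -0.318439;  (v·dt/L) = 14.0000·0.2/3.0 = 0.933333
tan δ = Δθ·L/(v·dt) = -0.341185  →  δ = -0.3288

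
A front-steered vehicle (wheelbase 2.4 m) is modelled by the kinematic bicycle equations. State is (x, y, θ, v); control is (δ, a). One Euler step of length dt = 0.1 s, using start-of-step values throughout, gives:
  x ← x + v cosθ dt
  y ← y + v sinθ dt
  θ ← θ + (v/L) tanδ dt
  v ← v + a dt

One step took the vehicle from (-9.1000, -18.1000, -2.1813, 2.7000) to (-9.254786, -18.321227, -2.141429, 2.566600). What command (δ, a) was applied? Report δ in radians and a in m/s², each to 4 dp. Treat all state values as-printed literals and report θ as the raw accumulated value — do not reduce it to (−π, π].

a = (v'−v)/dt = (-0.133400)/0.1 = -1.3340
Δθ = θ'−θ = 0.039871;  (v·dt/L) = 2.7000·0.1/2.4 = 0.112500
tan δ = Δθ·L/(v·dt) = 0.354409  →  δ = 0.3406

δ = 0.3406, a = -1.3340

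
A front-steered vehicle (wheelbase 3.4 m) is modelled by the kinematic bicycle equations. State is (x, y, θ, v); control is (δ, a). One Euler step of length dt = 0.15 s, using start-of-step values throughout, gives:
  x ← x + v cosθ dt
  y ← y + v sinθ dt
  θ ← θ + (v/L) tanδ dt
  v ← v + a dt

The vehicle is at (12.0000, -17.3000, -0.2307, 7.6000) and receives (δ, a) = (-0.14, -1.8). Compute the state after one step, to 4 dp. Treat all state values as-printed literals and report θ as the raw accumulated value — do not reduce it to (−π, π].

x' = 12.0000 + 7.6000·cos(-0.2307)·0.15 = 13.1098
y' = -17.3000 + 7.6000·sin(-0.2307)·0.15 = -17.5607
θ' = -0.2307 + (7.6000/3.4)·tan(-0.14)·0.15 = -0.2780
v' = 7.6000 − 1.8000·0.15 = 7.3300

(13.1098, -17.5607, -0.2780, 7.3300)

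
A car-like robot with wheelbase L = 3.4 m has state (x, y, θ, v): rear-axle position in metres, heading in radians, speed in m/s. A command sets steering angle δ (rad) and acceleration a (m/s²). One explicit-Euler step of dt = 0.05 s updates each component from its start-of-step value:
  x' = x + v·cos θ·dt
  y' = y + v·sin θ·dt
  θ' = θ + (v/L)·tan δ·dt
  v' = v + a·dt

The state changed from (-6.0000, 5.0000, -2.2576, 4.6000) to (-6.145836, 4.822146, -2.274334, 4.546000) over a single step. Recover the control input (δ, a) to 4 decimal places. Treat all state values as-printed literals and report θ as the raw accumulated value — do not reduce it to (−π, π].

a = (v'−v)/dt = (-0.054000)/0.05 = -1.0800
Δθ = θ'−θ = -0.016734;  (v·dt/L) = 4.6000·0.05/3.4 = 0.067647
tan δ = Δθ·L/(v·dt) = -0.247372  →  δ = -0.2425

δ = -0.2425, a = -1.0800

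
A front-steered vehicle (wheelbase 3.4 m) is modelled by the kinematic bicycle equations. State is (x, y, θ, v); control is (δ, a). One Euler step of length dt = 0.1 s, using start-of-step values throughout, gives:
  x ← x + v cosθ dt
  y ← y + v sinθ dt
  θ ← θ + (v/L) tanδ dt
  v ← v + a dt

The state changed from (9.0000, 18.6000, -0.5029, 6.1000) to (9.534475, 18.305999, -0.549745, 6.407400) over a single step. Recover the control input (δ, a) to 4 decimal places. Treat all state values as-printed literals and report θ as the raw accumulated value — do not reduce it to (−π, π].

δ = -0.2554, a = 3.0740

a = (v'−v)/dt = (0.307400)/0.1 = 3.0740
Δθ = θ'−θ = -0.046845;  (v·dt/L) = 6.1000·0.1/3.4 = 0.179412
tan δ = Δθ·L/(v·dt) = -0.261103  →  δ = -0.2554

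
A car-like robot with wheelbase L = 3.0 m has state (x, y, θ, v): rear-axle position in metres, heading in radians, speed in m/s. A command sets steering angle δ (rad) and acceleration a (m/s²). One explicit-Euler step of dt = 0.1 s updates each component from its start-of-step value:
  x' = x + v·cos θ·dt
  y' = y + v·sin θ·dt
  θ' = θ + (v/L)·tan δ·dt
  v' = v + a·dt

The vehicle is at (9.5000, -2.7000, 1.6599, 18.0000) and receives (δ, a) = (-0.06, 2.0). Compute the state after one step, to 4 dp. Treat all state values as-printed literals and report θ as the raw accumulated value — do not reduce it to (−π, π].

x' = 9.5000 + 18.0000·cos(1.6599)·0.1 = 9.3398
y' = -2.7000 + 18.0000·sin(1.6599)·0.1 = -0.9071
θ' = 1.6599 + (18.0000/3.0)·tan(-0.06)·0.1 = 1.6239
v' = 18.0000 + 2.0000·0.1 = 18.2000

(9.3398, -0.9071, 1.6239, 18.2000)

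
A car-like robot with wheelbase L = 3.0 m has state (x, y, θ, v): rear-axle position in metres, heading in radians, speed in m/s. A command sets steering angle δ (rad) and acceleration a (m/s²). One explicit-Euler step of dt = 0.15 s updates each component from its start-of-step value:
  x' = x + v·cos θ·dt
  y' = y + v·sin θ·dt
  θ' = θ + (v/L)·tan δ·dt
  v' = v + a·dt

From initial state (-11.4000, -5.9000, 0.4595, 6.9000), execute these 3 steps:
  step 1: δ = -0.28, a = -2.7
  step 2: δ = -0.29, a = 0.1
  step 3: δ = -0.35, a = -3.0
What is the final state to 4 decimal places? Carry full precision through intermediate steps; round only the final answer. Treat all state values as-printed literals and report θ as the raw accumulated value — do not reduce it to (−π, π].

(-8.6178, -4.8433, 0.1446, 6.0600)

after step 1 (δ=-0.28, a=-2.7): (-10.472356, -5.440977, 0.360294, 6.495000)
after step 2 (δ=-0.29, a=0.1): (-9.560659, -5.097506, 0.263384, 6.510000)
after step 3 (δ=-0.35, a=-3.0): (-8.617835, -4.843275, 0.144567, 6.060000)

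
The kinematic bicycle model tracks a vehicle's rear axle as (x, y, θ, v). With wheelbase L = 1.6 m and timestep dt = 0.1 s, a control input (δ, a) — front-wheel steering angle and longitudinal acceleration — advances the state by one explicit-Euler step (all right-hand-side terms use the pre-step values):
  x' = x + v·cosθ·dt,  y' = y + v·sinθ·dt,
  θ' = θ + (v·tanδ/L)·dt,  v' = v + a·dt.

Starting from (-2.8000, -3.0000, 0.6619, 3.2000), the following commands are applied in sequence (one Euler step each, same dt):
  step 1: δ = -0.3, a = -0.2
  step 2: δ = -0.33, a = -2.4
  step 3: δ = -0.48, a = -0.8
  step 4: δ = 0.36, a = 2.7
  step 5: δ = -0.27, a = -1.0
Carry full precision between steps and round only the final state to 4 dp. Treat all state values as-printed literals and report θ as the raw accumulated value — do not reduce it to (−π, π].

after step 1 (δ=-0.3, a=-0.2): (-2.547576, -2.803323, 0.600033, 3.180000)
after step 2 (δ=-0.33, a=-2.4): (-2.285125, -2.623758, 0.531956, 2.940000)
after step 3 (δ=-0.48, a=-0.8): (-2.031751, -2.474635, 0.436294, 2.860000)
after step 4 (δ=0.36, a=2.7): (-1.772542, -2.353776, 0.503576, 3.130000)
after step 5 (δ=-0.27, a=-1.0): (-1.498397, -2.202735, 0.449435, 3.030000)

(-1.4984, -2.2027, 0.4494, 3.0300)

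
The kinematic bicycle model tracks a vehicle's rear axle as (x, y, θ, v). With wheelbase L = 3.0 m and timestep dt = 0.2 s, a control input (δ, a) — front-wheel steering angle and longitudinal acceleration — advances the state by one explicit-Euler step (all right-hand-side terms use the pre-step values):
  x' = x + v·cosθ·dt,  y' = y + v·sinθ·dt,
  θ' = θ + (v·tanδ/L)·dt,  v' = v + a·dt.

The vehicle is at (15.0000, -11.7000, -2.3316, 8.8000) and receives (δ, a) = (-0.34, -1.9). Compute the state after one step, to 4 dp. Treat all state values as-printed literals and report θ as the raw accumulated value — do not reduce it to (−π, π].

(13.7865, -12.9747, -2.5391, 8.4200)

x' = 15.0000 + 8.8000·cos(-2.3316)·0.2 = 13.7865
y' = -11.7000 + 8.8000·sin(-2.3316)·0.2 = -12.9747
θ' = -2.3316 + (8.8000/3.0)·tan(-0.34)·0.2 = -2.5391
v' = 8.8000 − 1.9000·0.2 = 8.4200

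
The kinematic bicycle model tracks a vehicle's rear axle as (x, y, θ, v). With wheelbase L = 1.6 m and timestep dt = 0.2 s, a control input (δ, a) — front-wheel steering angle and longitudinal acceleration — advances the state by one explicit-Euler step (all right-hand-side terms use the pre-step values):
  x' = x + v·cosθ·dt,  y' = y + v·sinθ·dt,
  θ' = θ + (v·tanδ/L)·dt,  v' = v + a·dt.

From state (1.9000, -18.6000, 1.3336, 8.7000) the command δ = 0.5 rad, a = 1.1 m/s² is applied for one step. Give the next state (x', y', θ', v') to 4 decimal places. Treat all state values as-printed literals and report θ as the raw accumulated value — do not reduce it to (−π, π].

x' = 1.9000 + 8.7000·cos(1.3336)·0.2 = 2.3089
y' = -18.6000 + 8.7000·sin(1.3336)·0.2 = -16.9087
θ' = 1.3336 + (8.7000/1.6)·tan(0.5)·0.2 = 1.9277
v' = 8.7000 + 1.1000·0.2 = 8.9200

(2.3089, -16.9087, 1.9277, 8.9200)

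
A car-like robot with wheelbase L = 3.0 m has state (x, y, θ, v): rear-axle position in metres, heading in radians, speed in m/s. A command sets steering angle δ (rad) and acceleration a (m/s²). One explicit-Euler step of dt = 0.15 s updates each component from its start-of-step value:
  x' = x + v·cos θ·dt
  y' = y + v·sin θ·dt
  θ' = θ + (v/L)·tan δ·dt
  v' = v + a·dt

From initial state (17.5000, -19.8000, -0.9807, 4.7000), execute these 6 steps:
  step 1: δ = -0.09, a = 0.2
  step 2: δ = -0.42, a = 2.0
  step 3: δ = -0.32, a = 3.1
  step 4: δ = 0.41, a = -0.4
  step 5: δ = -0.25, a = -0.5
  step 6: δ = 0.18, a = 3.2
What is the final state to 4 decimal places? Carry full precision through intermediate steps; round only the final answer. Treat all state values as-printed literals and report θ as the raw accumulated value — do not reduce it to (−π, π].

after step 1 (δ=-0.09, a=0.2): (17.892291, -20.385775, -1.001907, 4.730000)
after step 2 (δ=-0.42, a=2.0): (18.274496, -20.983529, -1.107522, 5.030000)
after step 3 (δ=-0.32, a=3.1): (18.611667, -21.658500, -1.190866, 5.495000)
after step 4 (δ=0.41, a=-0.4): (18.917345, -22.423973, -1.071451, 5.435000)
after step 5 (δ=-0.25, a=-0.5): (19.307728, -23.139678, -1.140840, 5.360000)
after step 6 (δ=0.18, a=3.2): (19.642860, -23.870502, -1.092073, 5.840000)

(19.6429, -23.8705, -1.0921, 5.8400)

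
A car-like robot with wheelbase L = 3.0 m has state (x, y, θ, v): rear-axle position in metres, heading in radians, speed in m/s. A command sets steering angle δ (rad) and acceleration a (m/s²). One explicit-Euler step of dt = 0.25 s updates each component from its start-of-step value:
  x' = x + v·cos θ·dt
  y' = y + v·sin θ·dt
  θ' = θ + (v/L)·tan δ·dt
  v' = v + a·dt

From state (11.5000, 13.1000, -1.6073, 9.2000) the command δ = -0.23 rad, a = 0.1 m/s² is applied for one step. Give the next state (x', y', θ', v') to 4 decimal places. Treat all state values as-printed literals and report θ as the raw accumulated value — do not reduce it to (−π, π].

(11.4161, 10.8015, -1.7868, 9.2250)

x' = 11.5000 + 9.2000·cos(-1.6073)·0.25 = 11.4161
y' = 13.1000 + 9.2000·sin(-1.6073)·0.25 = 10.8015
θ' = -1.6073 + (9.2000/3.0)·tan(-0.23)·0.25 = -1.7868
v' = 9.2000 + 0.1000·0.25 = 9.2250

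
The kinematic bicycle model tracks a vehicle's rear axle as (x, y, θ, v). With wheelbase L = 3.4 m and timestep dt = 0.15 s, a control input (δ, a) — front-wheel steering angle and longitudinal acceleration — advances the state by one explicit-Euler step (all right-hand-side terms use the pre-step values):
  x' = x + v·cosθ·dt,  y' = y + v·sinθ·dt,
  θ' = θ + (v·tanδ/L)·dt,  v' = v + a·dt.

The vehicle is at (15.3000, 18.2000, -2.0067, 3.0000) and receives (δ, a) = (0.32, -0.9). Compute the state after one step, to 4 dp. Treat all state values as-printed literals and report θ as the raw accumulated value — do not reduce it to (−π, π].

(15.1100, 17.7921, -1.9628, 2.8650)

x' = 15.3000 + 3.0000·cos(-2.0067)·0.15 = 15.1100
y' = 18.2000 + 3.0000·sin(-2.0067)·0.15 = 17.7921
θ' = -2.0067 + (3.0000/3.4)·tan(0.32)·0.15 = -1.9628
v' = 3.0000 − 0.9000·0.15 = 2.8650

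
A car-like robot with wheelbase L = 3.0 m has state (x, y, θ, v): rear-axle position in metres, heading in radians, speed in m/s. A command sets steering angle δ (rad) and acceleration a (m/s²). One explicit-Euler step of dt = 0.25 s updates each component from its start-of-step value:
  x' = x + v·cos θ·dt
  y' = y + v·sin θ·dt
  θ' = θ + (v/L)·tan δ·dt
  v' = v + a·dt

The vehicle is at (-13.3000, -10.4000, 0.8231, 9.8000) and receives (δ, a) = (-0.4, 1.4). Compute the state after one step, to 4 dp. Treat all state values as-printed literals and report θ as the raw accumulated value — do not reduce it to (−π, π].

(-11.6341, -8.6035, 0.4778, 10.1500)

x' = -13.3000 + 9.8000·cos(0.8231)·0.25 = -11.6341
y' = -10.4000 + 9.8000·sin(0.8231)·0.25 = -8.6035
θ' = 0.8231 + (9.8000/3.0)·tan(-0.4)·0.25 = 0.4778
v' = 9.8000 + 1.4000·0.25 = 10.1500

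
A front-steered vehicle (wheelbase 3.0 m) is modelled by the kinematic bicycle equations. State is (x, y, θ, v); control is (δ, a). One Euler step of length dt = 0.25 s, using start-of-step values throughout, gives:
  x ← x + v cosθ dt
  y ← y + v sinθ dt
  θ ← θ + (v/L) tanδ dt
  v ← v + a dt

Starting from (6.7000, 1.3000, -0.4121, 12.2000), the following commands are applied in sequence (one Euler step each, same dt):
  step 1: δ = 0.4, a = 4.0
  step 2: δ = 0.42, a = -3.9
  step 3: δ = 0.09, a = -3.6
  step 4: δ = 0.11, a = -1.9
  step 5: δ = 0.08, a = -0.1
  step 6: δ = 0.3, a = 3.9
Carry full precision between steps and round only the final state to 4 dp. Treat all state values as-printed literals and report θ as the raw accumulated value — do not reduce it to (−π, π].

after step 1 (δ=0.4, a=4.0): (9.494659, 0.078370, 0.017740, 13.200000)
after step 2 (δ=0.42, a=-3.9): (12.794140, 0.136908, 0.508970, 12.225000)
after step 3 (δ=0.09, a=-3.6): (15.463001, 1.626151, 0.600905, 11.325000)
after step 4 (δ=0.11, a=-1.9): (17.798284, 3.226910, 0.705139, 10.850000)
after step 5 (δ=0.08, a=-0.1): (19.863912, 4.984988, 0.777627, 10.825000)
after step 6 (δ=0.3, a=3.9): (21.792333, 6.883667, 1.056674, 11.800000)

(21.7923, 6.8837, 1.0567, 11.8000)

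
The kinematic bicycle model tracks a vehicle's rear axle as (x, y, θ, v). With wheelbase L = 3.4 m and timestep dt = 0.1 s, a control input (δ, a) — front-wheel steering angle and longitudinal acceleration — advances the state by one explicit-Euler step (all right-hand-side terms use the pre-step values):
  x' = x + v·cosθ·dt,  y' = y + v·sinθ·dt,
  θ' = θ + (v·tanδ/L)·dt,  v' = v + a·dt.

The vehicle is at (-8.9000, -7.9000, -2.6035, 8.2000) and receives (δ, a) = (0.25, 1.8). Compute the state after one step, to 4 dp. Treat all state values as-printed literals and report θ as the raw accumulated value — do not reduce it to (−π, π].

(-9.6041, -8.3202, -2.5419, 8.3800)

x' = -8.9000 + 8.2000·cos(-2.6035)·0.1 = -9.6041
y' = -7.9000 + 8.2000·sin(-2.6035)·0.1 = -8.3202
θ' = -2.6035 + (8.2000/3.4)·tan(0.25)·0.1 = -2.5419
v' = 8.2000 + 1.8000·0.1 = 8.3800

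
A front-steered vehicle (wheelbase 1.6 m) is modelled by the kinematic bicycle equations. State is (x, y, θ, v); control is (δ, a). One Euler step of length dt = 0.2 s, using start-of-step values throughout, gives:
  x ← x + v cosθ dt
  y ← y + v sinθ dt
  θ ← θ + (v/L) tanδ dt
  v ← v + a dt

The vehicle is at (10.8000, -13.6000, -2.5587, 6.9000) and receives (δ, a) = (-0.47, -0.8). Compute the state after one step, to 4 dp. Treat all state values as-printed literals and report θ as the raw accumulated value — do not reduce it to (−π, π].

(9.6479, -14.3596, -2.9968, 6.7400)

x' = 10.8000 + 6.9000·cos(-2.5587)·0.2 = 9.6479
y' = -13.6000 + 6.9000·sin(-2.5587)·0.2 = -14.3596
θ' = -2.5587 + (6.9000/1.6)·tan(-0.47)·0.2 = -2.9968
v' = 6.9000 − 0.8000·0.2 = 6.7400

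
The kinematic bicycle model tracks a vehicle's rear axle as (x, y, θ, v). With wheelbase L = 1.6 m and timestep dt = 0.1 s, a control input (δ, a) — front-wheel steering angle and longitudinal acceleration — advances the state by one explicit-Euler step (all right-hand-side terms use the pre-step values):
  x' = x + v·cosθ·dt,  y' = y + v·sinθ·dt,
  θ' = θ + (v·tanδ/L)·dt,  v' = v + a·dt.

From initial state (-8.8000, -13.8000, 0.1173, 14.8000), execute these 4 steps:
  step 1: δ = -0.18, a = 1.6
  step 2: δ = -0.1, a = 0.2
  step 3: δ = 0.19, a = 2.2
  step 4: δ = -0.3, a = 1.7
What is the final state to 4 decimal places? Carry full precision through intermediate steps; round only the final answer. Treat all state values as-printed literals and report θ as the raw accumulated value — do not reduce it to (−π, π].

after step 1 (δ=-0.18, a=1.6): (-7.330170, -13.626794, -0.051022, 14.960000)
after step 2 (δ=-0.1, a=0.2): (-5.836117, -13.703089, -0.144835, 14.980000)
after step 3 (δ=0.19, a=2.2): (-4.353801, -13.919294, 0.035225, 15.200000)
after step 4 (δ=-0.3, a=1.7): (-2.834744, -13.865764, -0.258645, 15.370000)

(-2.8347, -13.8658, -0.2586, 15.3700)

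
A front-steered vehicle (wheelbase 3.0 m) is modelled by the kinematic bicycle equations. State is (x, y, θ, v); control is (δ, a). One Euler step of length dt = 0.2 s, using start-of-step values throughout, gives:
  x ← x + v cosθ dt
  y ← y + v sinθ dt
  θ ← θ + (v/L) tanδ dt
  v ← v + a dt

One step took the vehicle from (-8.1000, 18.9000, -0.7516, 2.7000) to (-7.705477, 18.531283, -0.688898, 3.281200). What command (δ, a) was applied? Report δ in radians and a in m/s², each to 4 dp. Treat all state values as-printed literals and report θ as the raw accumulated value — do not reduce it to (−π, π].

δ = 0.3352, a = 2.9060

a = (v'−v)/dt = (0.581200)/0.2 = 2.9060
Δθ = θ'−θ = 0.062702;  (v·dt/L) = 2.7000·0.2/3.0 = 0.180000
tan δ = Δθ·L/(v·dt) = 0.348344  →  δ = 0.3352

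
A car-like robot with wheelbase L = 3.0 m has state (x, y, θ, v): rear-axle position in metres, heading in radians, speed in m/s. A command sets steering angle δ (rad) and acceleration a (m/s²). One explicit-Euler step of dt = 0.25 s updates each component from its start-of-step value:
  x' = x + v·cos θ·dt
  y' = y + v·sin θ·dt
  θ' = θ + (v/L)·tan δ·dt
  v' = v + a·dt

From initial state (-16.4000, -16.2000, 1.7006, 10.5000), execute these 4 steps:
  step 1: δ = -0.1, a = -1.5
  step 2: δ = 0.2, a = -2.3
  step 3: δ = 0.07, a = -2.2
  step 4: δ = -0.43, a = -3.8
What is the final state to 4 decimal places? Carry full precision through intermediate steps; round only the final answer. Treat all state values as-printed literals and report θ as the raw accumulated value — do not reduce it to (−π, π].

after step 1 (δ=-0.1, a=-1.5): (-16.739779, -13.597083, 1.612807, 10.125000)
after step 2 (δ=0.2, a=-2.3): (-16.846087, -11.068067, 1.783844, 9.550000)
after step 3 (δ=0.07, a=-2.2): (-17.350899, -8.734545, 1.839643, 9.000000)
after step 4 (δ=-0.43, a=-3.8): (-17.948544, -6.565370, 1.495677, 8.050000)

(-17.9485, -6.5654, 1.4957, 8.0500)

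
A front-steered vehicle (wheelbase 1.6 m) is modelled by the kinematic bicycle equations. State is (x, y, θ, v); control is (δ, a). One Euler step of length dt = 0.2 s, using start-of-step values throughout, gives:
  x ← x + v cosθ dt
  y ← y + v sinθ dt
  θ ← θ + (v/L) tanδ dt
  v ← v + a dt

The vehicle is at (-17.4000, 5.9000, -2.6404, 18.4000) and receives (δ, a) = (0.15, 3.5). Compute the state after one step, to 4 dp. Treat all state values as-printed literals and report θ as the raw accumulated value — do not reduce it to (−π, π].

(-20.6274, 4.1319, -2.2928, 19.1000)

x' = -17.4000 + 18.4000·cos(-2.6404)·0.2 = -20.6274
y' = 5.9000 + 18.4000·sin(-2.6404)·0.2 = 4.1319
θ' = -2.6404 + (18.4000/1.6)·tan(0.15)·0.2 = -2.2928
v' = 18.4000 + 3.5000·0.2 = 19.1000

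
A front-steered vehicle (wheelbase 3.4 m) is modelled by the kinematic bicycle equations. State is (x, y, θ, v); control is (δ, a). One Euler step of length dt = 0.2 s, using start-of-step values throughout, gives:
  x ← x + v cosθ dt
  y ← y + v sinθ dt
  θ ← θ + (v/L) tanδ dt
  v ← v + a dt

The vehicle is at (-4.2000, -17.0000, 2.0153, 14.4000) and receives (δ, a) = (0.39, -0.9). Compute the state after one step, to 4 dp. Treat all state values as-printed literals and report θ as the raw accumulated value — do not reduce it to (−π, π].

(-5.4384, -14.3999, 2.3635, 14.2200)

x' = -4.2000 + 14.4000·cos(2.0153)·0.2 = -5.4384
y' = -17.0000 + 14.4000·sin(2.0153)·0.2 = -14.3999
θ' = 2.0153 + (14.4000/3.4)·tan(0.39)·0.2 = 2.3635
v' = 14.4000 − 0.9000·0.2 = 14.2200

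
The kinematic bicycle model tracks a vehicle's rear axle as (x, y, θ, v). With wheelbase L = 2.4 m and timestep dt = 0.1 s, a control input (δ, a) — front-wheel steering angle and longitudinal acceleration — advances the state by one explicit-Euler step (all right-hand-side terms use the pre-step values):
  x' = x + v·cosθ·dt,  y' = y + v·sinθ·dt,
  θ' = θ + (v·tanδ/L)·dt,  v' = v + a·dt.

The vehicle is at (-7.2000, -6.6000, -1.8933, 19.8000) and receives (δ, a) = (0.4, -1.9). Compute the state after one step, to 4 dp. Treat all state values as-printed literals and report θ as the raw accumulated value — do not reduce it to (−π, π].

x' = -7.2000 + 19.8000·cos(-1.8933)·0.1 = -7.8275
y' = -6.6000 + 19.8000·sin(-1.8933)·0.1 = -8.4779
θ' = -1.8933 + (19.8000/2.4)·tan(0.4)·0.1 = -1.5445
v' = 19.8000 − 1.9000·0.1 = 19.6100

(-7.8275, -8.4779, -1.5445, 19.6100)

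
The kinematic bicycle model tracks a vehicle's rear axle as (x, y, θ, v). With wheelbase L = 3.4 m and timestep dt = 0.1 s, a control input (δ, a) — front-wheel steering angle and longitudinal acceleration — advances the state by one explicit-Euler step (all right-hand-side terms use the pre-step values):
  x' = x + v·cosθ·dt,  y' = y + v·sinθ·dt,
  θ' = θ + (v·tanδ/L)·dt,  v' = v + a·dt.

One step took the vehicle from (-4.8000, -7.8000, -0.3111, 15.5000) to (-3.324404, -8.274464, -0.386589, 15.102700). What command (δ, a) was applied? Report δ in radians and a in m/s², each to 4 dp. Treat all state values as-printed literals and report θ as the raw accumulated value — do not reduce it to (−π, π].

a = (v'−v)/dt = (-0.397300)/0.1 = -3.9730
Δθ = θ'−θ = -0.075489;  (v·dt/L) = 15.5000·0.1/3.4 = 0.455882
tan δ = Δθ·L/(v·dt) = -0.165589  →  δ = -0.1641

δ = -0.1641, a = -3.9730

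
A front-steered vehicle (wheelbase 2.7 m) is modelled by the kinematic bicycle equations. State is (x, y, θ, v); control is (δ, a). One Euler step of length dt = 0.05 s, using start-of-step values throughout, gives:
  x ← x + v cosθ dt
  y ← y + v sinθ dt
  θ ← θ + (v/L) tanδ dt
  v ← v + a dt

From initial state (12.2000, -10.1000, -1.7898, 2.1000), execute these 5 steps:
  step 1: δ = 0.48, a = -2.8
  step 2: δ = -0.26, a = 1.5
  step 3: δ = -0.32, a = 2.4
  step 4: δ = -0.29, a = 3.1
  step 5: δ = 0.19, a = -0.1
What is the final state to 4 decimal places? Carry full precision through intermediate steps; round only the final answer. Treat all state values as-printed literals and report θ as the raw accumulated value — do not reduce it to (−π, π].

(12.0865, -10.6156, -1.7954, 2.3050)

after step 1 (δ=0.48, a=-2.8): (12.177188, -10.202492, -1.769554, 1.960000)
after step 2 (δ=-0.26, a=1.5): (12.157838, -10.298563, -1.779210, 2.035000)
after step 3 (δ=-0.32, a=2.4): (12.136785, -10.398111, -1.791698, 2.155000)
after step 4 (δ=-0.29, a=3.1): (12.113176, -10.503243, -1.803607, 2.310000)
after step 5 (δ=0.19, a=-0.1): (12.086528, -10.615627, -1.795380, 2.305000)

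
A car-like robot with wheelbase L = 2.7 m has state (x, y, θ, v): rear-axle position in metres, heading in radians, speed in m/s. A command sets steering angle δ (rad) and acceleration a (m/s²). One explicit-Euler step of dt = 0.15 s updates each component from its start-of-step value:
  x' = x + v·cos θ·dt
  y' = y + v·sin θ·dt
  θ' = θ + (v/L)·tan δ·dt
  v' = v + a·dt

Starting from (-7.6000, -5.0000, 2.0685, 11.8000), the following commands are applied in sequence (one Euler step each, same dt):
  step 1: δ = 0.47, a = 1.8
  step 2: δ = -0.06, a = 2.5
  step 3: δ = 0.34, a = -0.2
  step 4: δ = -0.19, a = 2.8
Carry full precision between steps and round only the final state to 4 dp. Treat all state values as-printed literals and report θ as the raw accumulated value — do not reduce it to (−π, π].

(-12.7098, 0.0403, 2.4731, 12.8350)

after step 1 (δ=0.47, a=1.8): (-8.445014, -3.444734, 2.401500, 12.070000)
after step 2 (δ=-0.06, a=2.5): (-9.781898, -2.223812, 2.361218, 12.445000)
after step 3 (δ=0.34, a=-0.2): (-11.108504, -0.910468, 2.605788, 12.415000)
after step 4 (δ=-0.19, a=2.8): (-12.709775, 0.040272, 2.473141, 12.835000)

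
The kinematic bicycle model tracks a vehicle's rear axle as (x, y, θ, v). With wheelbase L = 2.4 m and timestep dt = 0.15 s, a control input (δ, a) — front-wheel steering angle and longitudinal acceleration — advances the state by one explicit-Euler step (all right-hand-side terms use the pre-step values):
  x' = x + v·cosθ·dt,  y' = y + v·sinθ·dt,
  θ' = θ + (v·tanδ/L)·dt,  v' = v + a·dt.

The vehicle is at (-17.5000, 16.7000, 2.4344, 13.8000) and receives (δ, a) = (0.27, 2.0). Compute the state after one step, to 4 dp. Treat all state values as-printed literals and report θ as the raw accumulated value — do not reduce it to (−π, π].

x' = -17.5000 + 13.8000·cos(2.4344)·0.15 = -19.0736
y' = 16.7000 + 13.8000·sin(2.4344)·0.15 = 18.0449
θ' = 2.4344 + (13.8000/2.4)·tan(0.27)·0.15 = 2.6731
v' = 13.8000 + 2.0000·0.15 = 14.1000

(-19.0736, 18.0449, 2.6731, 14.1000)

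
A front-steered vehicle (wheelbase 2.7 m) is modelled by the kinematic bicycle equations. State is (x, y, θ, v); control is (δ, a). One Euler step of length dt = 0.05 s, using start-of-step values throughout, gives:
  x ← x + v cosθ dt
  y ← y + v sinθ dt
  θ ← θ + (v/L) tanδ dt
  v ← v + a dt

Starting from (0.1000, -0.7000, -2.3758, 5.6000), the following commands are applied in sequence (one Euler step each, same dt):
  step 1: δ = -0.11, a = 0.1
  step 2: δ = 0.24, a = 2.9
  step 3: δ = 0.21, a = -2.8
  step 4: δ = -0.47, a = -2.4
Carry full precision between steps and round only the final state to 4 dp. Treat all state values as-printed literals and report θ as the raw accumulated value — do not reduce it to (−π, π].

(-0.7054, -1.4898, -2.3919, 5.4900)

after step 1 (δ=-0.11, a=0.1): (-0.101833, -0.894070, -2.387254, 5.605000)
after step 2 (δ=0.24, a=2.9): (-0.306058, -1.085988, -2.361853, 5.750000)
after step 3 (δ=0.21, a=-2.8): (-0.510499, -1.288127, -2.339157, 5.610000)
after step 4 (δ=-0.47, a=-2.4): (-0.705434, -1.489821, -2.391929, 5.490000)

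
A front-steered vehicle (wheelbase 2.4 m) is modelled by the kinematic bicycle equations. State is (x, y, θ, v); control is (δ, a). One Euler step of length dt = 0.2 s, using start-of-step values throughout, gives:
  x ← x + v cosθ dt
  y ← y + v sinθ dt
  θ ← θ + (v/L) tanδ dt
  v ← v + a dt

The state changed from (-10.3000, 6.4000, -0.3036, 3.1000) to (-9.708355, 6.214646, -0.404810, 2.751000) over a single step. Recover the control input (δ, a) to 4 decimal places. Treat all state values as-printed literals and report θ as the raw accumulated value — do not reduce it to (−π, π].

a = (v'−v)/dt = (-0.349000)/0.2 = -1.7450
Δθ = θ'−θ = -0.101210;  (v·dt/L) = 3.1000·0.2/2.4 = 0.258333
tan δ = Δθ·L/(v·dt) = -0.391781  →  δ = -0.3734

δ = -0.3734, a = -1.7450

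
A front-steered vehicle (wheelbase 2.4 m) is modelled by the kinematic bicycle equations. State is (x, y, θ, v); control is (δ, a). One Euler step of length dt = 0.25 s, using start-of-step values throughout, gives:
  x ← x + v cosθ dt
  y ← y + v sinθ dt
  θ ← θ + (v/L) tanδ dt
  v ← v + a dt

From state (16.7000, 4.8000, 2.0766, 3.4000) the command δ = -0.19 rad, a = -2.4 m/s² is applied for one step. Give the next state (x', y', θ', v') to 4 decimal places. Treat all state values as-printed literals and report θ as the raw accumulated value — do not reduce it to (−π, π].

x' = 16.7000 + 3.4000·cos(2.0766)·0.25 = 16.2882
y' = 4.8000 + 3.4000·sin(2.0766)·0.25 = 5.5436
θ' = 2.0766 + (3.4000/2.4)·tan(-0.19)·0.25 = 2.0085
v' = 3.4000 − 2.4000·0.25 = 2.8000

(16.2882, 5.5436, 2.0085, 2.8000)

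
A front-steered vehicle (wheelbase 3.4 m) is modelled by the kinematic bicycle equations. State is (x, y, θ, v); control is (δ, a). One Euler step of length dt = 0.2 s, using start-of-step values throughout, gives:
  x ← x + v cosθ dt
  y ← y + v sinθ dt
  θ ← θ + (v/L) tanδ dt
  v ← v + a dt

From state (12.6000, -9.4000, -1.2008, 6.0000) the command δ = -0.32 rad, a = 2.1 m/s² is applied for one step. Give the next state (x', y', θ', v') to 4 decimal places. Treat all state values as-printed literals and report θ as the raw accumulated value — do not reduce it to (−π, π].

(13.0339, -10.5188, -1.3178, 6.4200)

x' = 12.6000 + 6.0000·cos(-1.2008)·0.2 = 13.0339
y' = -9.4000 + 6.0000·sin(-1.2008)·0.2 = -10.5188
θ' = -1.2008 + (6.0000/3.4)·tan(-0.32)·0.2 = -1.3178
v' = 6.0000 + 2.1000·0.2 = 6.4200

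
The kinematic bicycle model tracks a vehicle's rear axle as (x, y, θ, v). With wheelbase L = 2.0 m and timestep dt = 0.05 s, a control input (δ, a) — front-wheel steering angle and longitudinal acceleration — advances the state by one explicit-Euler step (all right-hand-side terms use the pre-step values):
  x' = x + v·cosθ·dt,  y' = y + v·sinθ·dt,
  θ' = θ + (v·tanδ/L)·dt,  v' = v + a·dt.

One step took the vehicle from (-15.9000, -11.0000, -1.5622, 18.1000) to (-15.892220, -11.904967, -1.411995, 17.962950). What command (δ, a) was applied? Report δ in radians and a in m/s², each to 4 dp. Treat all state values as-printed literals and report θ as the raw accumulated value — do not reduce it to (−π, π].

a = (v'−v)/dt = (-0.137050)/0.05 = -2.7410
Δθ = θ'−θ = 0.150205;  (v·dt/L) = 18.1000·0.05/2.0 = 0.452500
tan δ = Δθ·L/(v·dt) = 0.331945  →  δ = 0.3205

δ = 0.3205, a = -2.7410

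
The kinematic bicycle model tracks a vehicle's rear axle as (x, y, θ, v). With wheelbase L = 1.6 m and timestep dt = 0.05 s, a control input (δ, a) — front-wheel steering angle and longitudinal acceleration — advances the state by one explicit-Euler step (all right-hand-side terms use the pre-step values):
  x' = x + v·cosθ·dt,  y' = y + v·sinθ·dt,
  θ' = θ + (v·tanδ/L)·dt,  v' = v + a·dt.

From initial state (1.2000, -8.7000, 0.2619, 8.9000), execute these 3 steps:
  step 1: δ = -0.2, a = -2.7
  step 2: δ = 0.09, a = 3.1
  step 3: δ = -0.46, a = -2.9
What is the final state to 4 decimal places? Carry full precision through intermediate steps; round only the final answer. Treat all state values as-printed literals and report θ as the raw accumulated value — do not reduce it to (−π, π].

(2.4931, -8.3936, 0.0921, 8.7750)

after step 1 (δ=-0.2, a=-2.7): (1.629825, -8.584782, 0.205521, 8.765000)
after step 2 (δ=0.09, a=3.1): (2.058852, -8.495345, 0.230240, 8.920000)
after step 3 (δ=-0.46, a=-2.9): (2.493083, -8.393563, 0.092133, 8.775000)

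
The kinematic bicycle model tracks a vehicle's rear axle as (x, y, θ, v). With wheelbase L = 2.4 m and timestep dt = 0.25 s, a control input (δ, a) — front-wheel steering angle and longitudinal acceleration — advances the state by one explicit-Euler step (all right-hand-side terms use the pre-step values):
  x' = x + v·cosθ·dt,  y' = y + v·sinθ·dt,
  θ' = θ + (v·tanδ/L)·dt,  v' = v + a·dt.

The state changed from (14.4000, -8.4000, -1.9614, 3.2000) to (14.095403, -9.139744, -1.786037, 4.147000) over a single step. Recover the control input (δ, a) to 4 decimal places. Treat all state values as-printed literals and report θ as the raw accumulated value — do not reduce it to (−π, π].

a = (v'−v)/dt = (0.947000)/0.25 = 3.7880
Δθ = θ'−θ = 0.175363;  (v·dt/L) = 3.2000·0.25/2.4 = 0.333333
tan δ = Δθ·L/(v·dt) = 0.526089  →  δ = 0.4843

δ = 0.4843, a = 3.7880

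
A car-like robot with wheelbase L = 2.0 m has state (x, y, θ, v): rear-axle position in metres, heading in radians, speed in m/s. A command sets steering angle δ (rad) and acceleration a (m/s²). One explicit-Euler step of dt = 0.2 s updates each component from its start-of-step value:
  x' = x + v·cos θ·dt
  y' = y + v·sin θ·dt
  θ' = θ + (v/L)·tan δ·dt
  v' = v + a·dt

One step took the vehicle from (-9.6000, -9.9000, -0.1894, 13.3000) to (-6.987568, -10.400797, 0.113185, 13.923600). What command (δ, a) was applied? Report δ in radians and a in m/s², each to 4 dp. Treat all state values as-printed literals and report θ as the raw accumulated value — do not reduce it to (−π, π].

a = (v'−v)/dt = (0.623600)/0.2 = 3.1180
Δθ = θ'−θ = 0.302585;  (v·dt/L) = 13.3000·0.2/2.0 = 1.330000
tan δ = Δθ·L/(v·dt) = 0.227508  →  δ = 0.2237

δ = 0.2237, a = 3.1180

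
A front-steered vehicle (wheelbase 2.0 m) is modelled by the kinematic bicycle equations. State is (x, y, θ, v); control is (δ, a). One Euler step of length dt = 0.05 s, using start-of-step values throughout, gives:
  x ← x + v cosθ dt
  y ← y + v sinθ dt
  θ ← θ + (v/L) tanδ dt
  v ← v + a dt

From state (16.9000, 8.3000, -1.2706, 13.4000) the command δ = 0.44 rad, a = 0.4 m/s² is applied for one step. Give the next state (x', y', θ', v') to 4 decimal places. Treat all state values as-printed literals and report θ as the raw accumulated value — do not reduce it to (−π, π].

x' = 16.9000 + 13.4000·cos(-1.2706)·0.05 = 17.0981
y' = 8.3000 + 13.4000·sin(-1.2706)·0.05 = 7.6600
θ' = -1.2706 + (13.4000/2.0)·tan(0.44)·0.05 = -1.1129
v' = 13.4000 + 0.4000·0.05 = 13.4200

(17.0981, 7.6600, -1.1129, 13.4200)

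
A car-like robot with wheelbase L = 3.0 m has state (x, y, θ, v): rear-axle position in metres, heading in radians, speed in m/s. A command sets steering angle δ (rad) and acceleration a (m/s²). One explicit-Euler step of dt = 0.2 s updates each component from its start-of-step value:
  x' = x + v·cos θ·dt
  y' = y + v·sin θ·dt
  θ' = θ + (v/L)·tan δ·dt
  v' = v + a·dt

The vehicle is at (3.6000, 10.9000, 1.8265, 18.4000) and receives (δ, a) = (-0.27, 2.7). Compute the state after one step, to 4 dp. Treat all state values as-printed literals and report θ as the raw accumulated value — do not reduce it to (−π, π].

x' = 3.6000 + 18.4000·cos(1.8265)·0.2 = 2.6692
y' = 10.9000 + 18.4000·sin(1.8265)·0.2 = 14.4603
θ' = 1.8265 + (18.4000/3.0)·tan(-0.27)·0.2 = 1.4870
v' = 18.4000 + 2.7000·0.2 = 18.9400

(2.6692, 14.4603, 1.4870, 18.9400)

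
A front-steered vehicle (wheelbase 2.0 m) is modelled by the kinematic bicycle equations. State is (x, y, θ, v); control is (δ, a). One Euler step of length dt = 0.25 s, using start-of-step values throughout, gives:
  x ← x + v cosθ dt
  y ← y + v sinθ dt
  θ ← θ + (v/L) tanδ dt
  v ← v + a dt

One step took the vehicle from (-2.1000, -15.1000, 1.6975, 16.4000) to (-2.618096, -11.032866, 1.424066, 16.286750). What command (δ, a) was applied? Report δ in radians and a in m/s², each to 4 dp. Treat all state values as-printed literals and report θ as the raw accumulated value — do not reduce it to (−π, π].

a = (v'−v)/dt = (-0.113250)/0.25 = -0.4530
Δθ = θ'−θ = -0.273434;  (v·dt/L) = 16.4000·0.25/2.0 = 2.050000
tan δ = Δθ·L/(v·dt) = -0.133382  →  δ = -0.1326

δ = -0.1326, a = -0.4530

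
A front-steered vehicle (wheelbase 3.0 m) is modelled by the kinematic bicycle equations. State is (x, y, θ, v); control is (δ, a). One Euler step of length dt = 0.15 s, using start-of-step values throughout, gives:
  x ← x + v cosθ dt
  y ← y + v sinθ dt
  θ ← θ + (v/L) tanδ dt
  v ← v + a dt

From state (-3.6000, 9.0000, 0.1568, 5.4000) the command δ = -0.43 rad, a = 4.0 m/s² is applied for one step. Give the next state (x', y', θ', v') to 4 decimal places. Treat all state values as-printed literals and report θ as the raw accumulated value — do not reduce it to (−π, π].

(-2.7999, 9.1265, 0.0330, 6.0000)

x' = -3.6000 + 5.4000·cos(0.1568)·0.15 = -2.7999
y' = 9.0000 + 5.4000·sin(0.1568)·0.15 = 9.1265
θ' = 0.1568 + (5.4000/3.0)·tan(-0.43)·0.15 = 0.0330
v' = 5.4000 + 4.0000·0.15 = 6.0000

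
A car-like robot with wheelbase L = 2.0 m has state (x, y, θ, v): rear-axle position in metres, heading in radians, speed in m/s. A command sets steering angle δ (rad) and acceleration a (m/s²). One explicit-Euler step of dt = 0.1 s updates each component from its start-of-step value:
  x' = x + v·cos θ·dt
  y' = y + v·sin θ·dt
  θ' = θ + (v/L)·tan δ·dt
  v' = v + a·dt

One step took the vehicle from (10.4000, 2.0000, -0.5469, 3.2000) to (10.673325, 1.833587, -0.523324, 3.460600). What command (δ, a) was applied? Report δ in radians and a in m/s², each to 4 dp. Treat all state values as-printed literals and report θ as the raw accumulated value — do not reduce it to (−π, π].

δ = 0.1463, a = 2.6060

a = (v'−v)/dt = (0.260600)/0.1 = 2.6060
Δθ = θ'−θ = 0.023576;  (v·dt/L) = 3.2000·0.1/2.0 = 0.160000
tan δ = Δθ·L/(v·dt) = 0.147350  →  δ = 0.1463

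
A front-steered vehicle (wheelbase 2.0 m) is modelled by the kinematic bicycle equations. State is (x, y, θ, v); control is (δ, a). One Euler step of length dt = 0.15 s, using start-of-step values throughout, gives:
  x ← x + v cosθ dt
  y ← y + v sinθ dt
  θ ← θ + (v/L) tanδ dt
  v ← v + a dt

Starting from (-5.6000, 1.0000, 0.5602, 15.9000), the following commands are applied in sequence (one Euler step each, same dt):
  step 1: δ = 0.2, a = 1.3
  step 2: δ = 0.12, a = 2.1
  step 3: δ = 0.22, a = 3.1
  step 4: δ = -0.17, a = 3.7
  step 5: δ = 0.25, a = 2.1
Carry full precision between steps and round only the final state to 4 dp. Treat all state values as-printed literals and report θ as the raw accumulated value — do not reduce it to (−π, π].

(1.8000, 10.5882, 1.3392, 17.7450)

after step 1 (δ=0.2, a=1.3): (-3.579550, 2.267283, 0.801932, 16.095000)
after step 2 (δ=0.12, a=2.1): (-1.900874, 4.002406, 0.947486, 16.410000)
after step 3 (δ=0.22, a=3.1): (-0.464033, 6.001023, 1.222706, 16.875000)
after step 4 (δ=-0.17, a=3.7): (0.399386, 8.380463, 1.005452, 17.430000)
after step 5 (δ=0.25, a=2.1): (1.799990, 10.588158, 1.339248, 17.745000)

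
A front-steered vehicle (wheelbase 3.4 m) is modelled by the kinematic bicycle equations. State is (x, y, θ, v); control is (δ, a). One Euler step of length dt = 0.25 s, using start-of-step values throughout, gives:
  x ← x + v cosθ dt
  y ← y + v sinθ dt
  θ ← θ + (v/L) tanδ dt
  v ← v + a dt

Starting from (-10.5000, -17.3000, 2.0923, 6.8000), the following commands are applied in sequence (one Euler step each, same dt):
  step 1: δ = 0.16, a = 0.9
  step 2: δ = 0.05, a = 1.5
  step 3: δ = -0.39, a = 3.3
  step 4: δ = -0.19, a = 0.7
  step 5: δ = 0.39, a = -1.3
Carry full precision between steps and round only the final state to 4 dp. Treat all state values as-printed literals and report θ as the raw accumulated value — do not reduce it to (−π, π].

(-14.8344, -8.9778, 2.1128, 8.0750)

after step 1 (δ=0.16, a=0.9): (-11.346914, -15.825979, 2.172990, 7.025000)
after step 2 (δ=0.05, a=1.5): (-12.341744, -14.378662, 2.198838, 7.400000)
after step 3 (δ=-0.39, a=3.3): (-13.428733, -12.881680, 1.975176, 8.225000)
after step 4 (δ=-0.19, a=0.7): (-14.237762, -10.991274, 1.858865, 8.400000)
after step 5 (δ=0.39, a=-1.3): (-14.834374, -8.977806, 2.112752, 8.075000)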